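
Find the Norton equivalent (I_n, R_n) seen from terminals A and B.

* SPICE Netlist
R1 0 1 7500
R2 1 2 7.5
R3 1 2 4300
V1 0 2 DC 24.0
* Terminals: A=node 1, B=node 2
Find the Thévenin equivalent first; then I_n = V_th/R_th and R_n = R_th.
Step 1 — V_th is the open-circuit voltage V_A - V_B (nothing connected across the terminals).
Nodal analysis, taking node 2 as the 0 V reference.
Source V1 fixes V_0 = 24 V.
KCL at each unknown node (sum of currents leaving = 0; resistances in Ω):
  Node 1: (V_1 - 24)/7500 + (V_1 - 0)/7.5 + (V_1 - 0)/4300 = 0
Collecting terms: 0.1337 × V_1 = 0.0032  =>  V_1 = 0.02393 V
V_th = V_1 - V_2 = 0.02393 - 0 = 0.02393 V
Step 2 — R_th: zero the source — replace V1 by a short circuit (node 2 merges into node 0) — and find the resistance seen between A (node 1) and B (node 0).
Reduce the network between node 1 (A) and node 0 (B) by series/parallel combination:
  Rp1 = R1 ‖ R2 ‖ R3 (parallel, all between nodes 0 and 1) = 1/(1/7500 + 1/7.5 + 1/4300) = 7.479 Ω
R_th = 7.479 Ω
I_n = V_th/R_th = 0.02393/7.479 = 0.0032 A, and R_n = R_th = 7.479 Ω

Final answer: I_n = 0.0032 A, R_n = 7.479 Ω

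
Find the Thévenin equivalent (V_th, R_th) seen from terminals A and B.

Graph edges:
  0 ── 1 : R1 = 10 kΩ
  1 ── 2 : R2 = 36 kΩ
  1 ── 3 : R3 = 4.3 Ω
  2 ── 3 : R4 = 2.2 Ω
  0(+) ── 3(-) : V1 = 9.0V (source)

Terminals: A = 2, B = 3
Step 1 — V_th is the open-circuit voltage V_A - V_B (nothing connected across the terminals).
Nodal analysis, taking node 3 as the 0 V reference.
Source V1 fixes V_0 = 9 V.
KCL at each unknown node (sum of currents leaving = 0; resistances in Ω):
  Node 1: (V_1 - 9)/10000 + (V_1 - V_2)/36000 + (V_1 - 0)/4.3 = 0
  Node 2: (V_2 - V_1)/36000 + (V_2 - 0)/2.2 = 0
Collecting terms (coefficients in siemens):
  0.2327·V_1 - 0.00002778·V_2 = 0.0009
  0.4546·V_2 - 0.00002778·V_1 = 0
Determinant D = (0.2327)(0.4546) - (-0.00002778)(-0.00002778) = 0.1058
V_1 = [(0.0009)(0.4546) - (-0.00002778)(0)]/D = 0.003868 V
V_2 = [(0.2327)(0) - (0.0009)(-0.00002778)]/D = 0.0000002364 V
V_th = V_2 - V_3 = 0.0000002364 - 0 = 0.0000002364 V
Step 2 — R_th: zero the source — replace V1 by a short circuit (node 3 merges into node 0) — and find the resistance seen between A (node 2) and B (node 0).
Reduce the network between node 2 (A) and node 0 (B) by series/parallel combination:
  Rp1 = R1 ‖ R3 (parallel, both between nodes 0 and 1) = 1/(1/10000 + 1/4.3) = 4.298 Ω
  Rs1 = R2 + Rp1 (series, joined only at node 1) = 36000 + 4.298 = 36000 Ω
  Rp2 = R4 ‖ Rs1 (parallel, both between nodes 0 and 2) = 1/(1/2.2 + 1/36000) = 2.2 Ω
R_th = 2.2 Ω

Final answer: V_th = 2.364e-07 V, R_th = 2.2 Ω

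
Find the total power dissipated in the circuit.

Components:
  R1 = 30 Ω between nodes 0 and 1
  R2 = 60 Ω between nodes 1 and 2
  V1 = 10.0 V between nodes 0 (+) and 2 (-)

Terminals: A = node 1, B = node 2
Nodal analysis, taking node 2 as the 0 V reference.
Source V1 fixes V_0 = 10 V.
KCL at each unknown node (sum of currents leaving = 0; resistances in Ω):
  Node 1: (V_1 - 10)/30 + (V_1 - 0)/60 = 0
Collecting terms: 0.05 × V_1 = 0.3333  =>  V_1 = 6.667 V
Power in each resistor, P = (ΔV)²/R:
  P_R1 = (10 - 6.667)²/30 = 0.3704 W
  P_R2 = (6.667 - 0)²/60 = 0.7407 W
P_total = P_R1 + P_R2 = 1.111 W

Final answer: 1.111 W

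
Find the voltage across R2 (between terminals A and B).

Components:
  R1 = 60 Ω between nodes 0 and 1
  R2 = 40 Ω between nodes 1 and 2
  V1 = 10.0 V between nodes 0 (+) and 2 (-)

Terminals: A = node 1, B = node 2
R1 and R2 are in series across V1 (node 0 → node 1 → node 2), and the output A–B is taken across R2, so this is a voltage divider.
Series current: I = V1/(R1 + R2) = 10/(60 + 40) = 10/100 = 0.1 A
V_R2 = I × R2 = V1 × R2/(R1 + R2) = 10 × 40/100 = 4 V

Final answer: 4 V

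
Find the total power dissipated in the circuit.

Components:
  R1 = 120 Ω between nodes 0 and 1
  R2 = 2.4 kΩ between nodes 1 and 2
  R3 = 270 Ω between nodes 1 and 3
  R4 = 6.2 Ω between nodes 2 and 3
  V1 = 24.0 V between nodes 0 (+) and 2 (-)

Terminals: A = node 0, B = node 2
Nodal analysis, taking node 2 as the 0 V reference.
Source V1 fixes V_0 = 24 V.
KCL at each unknown node (sum of currents leaving = 0; resistances in Ω):
  Node 1: (V_1 - 24)/120 + (V_1 - 0)/2400 + (V_1 - V_3)/270 = 0
  Node 3: (V_3 - V_1)/270 + (V_3 - 0)/6.2 = 0
Collecting terms (coefficients in siemens):
  0.01245·V_1 - 0.003704·V_3 = 0.2
  0.165·V_3 - 0.003704·V_1 = 0
Determinant D = (0.01245)(0.165) - (-0.003704)(-0.003704) = 0.002041
V_1 = [(0.2)(0.165) - (-0.003704)(0)]/D = 16.17 V
V_3 = [(0.01245)(0) - (0.2)(-0.003704)]/D = 0.3629 V
Power in each resistor, P = (ΔV)²/R:
  P_R1 = (24 - 16.17)²/120 = 0.5112 W
  P_R2 = (16.17 - 0)²/2400 = 0.1089 W
  P_R3 = (16.17 - 0.3629)²/270 = 0.9251 W
  P_R4 = (0 - 0.3629)²/6.2 = 0.02124 W
P_total = P_R1 + P_R2 + P_R3 + P_R4 = 1.567 W

Final answer: 1.567 W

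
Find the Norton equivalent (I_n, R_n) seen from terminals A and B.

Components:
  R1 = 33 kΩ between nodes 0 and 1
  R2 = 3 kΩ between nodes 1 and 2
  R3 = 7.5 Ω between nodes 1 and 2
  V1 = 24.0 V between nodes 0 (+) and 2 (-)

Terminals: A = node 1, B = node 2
Find the Thévenin equivalent first; then I_n = V_th/R_th and R_n = R_th.
Step 1 — V_th is the open-circuit voltage V_A - V_B (nothing connected across the terminals).
Nodal analysis, taking node 2 as the 0 V reference.
Source V1 fixes V_0 = 24 V.
KCL at each unknown node (sum of currents leaving = 0; resistances in Ω):
  Node 1: (V_1 - 24)/33000 + (V_1 - 0)/3000 + (V_1 - 0)/7.5 = 0
Collecting terms: 0.1337 × V_1 = 0.0007273  =>  V_1 = 0.00544 V
V_th = V_1 - V_2 = 0.00544 - 0 = 0.00544 V
Step 2 — R_th: zero the source — replace V1 by a short circuit (node 2 merges into node 0) — and find the resistance seen between A (node 1) and B (node 0).
Reduce the network between node 1 (A) and node 0 (B) by series/parallel combination:
  Rp1 = R1 ‖ R2 ‖ R3 (parallel, all between nodes 0 and 1) = 1/(1/33000 + 1/3000 + 1/7.5) = 7.48 Ω
R_th = 7.48 Ω
I_n = V_th/R_th = 0.00544/7.48 = 0.0007273 A, and R_n = R_th = 7.48 Ω

Final answer: I_n = 0.0007273 A, R_n = 7.48 Ω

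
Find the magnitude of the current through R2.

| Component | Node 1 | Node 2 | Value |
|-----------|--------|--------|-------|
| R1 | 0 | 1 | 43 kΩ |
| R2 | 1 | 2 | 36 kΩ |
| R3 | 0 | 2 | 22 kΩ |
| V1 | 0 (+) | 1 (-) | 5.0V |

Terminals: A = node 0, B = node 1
Nodal analysis, taking node 1 as the 0 V reference.
Source V1 fixes V_0 = 5 V.
KCL at each unknown node (sum of currents leaving = 0; resistances in Ω):
  Node 2: (V_2 - 0)/36000 + (V_2 - 5)/22000 = 0
Collecting terms: 0.00007323 × V_2 = 0.0002273  =>  V_2 = 3.103 V
I_R2 = (V_1 - V_2)/R2 = (0 - 3.103)/36000 = -0.00008621 A
|I_R2| = 0.00008621 A

Final answer: |I_R2| = 8.621e-05 A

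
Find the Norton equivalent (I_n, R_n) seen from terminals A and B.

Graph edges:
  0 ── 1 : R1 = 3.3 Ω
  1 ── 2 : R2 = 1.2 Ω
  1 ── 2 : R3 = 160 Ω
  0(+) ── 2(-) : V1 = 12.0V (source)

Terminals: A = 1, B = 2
Find the Thévenin equivalent first; then I_n = V_th/R_th and R_n = R_th.
Step 1 — V_th is the open-circuit voltage V_A - V_B (nothing connected across the terminals).
Nodal analysis, taking node 2 as the 0 V reference.
Source V1 fixes V_0 = 12 V.
KCL at each unknown node (sum of currents leaving = 0; resistances in Ω):
  Node 1: (V_1 - 12)/3.3 + (V_1 - 0)/1.2 + (V_1 - 0)/160 = 0
Collecting terms: 1.143 × V_1 = 3.636  =>  V_1 = 3.182 V
V_th = V_1 - V_2 = 3.182 - 0 = 3.182 V
Step 2 — R_th: zero the source — replace V1 by a short circuit (node 2 merges into node 0) — and find the resistance seen between A (node 1) and B (node 0).
Reduce the network between node 1 (A) and node 0 (B) by series/parallel combination:
  Rp1 = R1 ‖ R2 ‖ R3 (parallel, all between nodes 0 and 1) = 1/(1/3.3 + 1/1.2 + 1/160) = 0.8752 Ω
R_th = 0.8752 Ω
I_n = V_th/R_th = 3.182/0.8752 = 3.636 A, and R_n = R_th = 0.8752 Ω

Final answer: I_n = 3.636 A, R_n = 0.8752 Ω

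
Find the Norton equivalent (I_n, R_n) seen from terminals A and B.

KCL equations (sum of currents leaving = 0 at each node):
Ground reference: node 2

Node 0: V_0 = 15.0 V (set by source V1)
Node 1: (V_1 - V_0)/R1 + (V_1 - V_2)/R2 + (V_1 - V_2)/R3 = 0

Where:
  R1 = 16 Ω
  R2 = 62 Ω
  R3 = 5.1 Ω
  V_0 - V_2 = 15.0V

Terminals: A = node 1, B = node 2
Find the Thévenin equivalent first; then I_n = V_th/R_th and R_n = R_th.
Step 1 — V_th is the open-circuit voltage V_A - V_B (nothing connected across the terminals).
Nodal analysis, taking node 2 as the 0 V reference.
Source V1 fixes V_0 = 15 V.
KCL at each unknown node (sum of currents leaving = 0; resistances in Ω):
  Node 1: (V_1 - 15)/16 + (V_1 - 0)/62 + (V_1 - 0)/5.1 = 0
Collecting terms: 0.2747 × V_1 = 0.9375  =>  V_1 = 3.413 V
V_th = V_1 - V_2 = 3.413 - 0 = 3.413 V
Step 2 — R_th: zero the source — replace V1 by a short circuit (node 2 merges into node 0) — and find the resistance seen between A (node 1) and B (node 0).
Reduce the network between node 1 (A) and node 0 (B) by series/parallel combination:
  Rp1 = R1 ‖ R2 ‖ R3 (parallel, all between nodes 0 and 1) = 1/(1/16 + 1/62 + 1/5.1) = 3.64 Ω
R_th = 3.64 Ω
I_n = V_th/R_th = 3.413/3.64 = 0.9375 A, and R_n = R_th = 3.64 Ω

Final answer: I_n = 0.9375 A, R_n = 3.64 Ω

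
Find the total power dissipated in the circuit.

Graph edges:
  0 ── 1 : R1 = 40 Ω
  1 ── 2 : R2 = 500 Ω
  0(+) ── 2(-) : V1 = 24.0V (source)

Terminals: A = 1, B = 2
Nodal analysis, taking node 2 as the 0 V reference.
Source V1 fixes V_0 = 24 V.
KCL at each unknown node (sum of currents leaving = 0; resistances in Ω):
  Node 1: (V_1 - 24)/40 + (V_1 - 0)/500 = 0
Collecting terms: 0.027 × V_1 = 0.6  =>  V_1 = 22.22 V
Power in each resistor, P = (ΔV)²/R:
  P_R1 = (24 - 22.22)²/40 = 0.07901 W
  P_R2 = (22.22 - 0)²/500 = 0.9877 W
P_total = P_R1 + P_R2 = 1.067 W

Final answer: 1.067 W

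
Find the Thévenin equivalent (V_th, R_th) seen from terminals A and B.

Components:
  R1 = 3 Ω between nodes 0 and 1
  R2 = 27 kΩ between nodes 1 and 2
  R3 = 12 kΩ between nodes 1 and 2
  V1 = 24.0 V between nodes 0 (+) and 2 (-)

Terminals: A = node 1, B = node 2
Step 1 — V_th is the open-circuit voltage V_A - V_B (nothing connected across the terminals).
Nodal analysis, taking node 2 as the 0 V reference.
Source V1 fixes V_0 = 24 V.
KCL at each unknown node (sum of currents leaving = 0; resistances in Ω):
  Node 1: (V_1 - 24)/3 + (V_1 - 0)/27000 + (V_1 - 0)/12000 = 0
Collecting terms: 0.3335 × V_1 = 8  =>  V_1 = 23.99 V
V_th = V_1 - V_2 = 23.99 - 0 = 23.99 V
Step 2 — R_th: zero the source — replace V1 by a short circuit (node 2 merges into node 0) — and find the resistance seen between A (node 1) and B (node 0).
Reduce the network between node 1 (A) and node 0 (B) by series/parallel combination:
  Rp1 = R1 ‖ R2 ‖ R3 (parallel, all between nodes 0 and 1) = 1/(1/3 + 1/27000 + 1/12000) = 2.999 Ω
R_th = 2.999 Ω

Final answer: V_th = 23.99 V, R_th = 2.999 Ω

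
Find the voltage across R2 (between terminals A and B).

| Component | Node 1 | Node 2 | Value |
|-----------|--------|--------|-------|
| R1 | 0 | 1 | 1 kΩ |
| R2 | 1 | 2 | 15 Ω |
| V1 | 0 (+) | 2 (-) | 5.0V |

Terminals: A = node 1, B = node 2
R1 and R2 are in series across V1 (node 0 → node 1 → node 2), and the output A–B is taken across R2, so this is a voltage divider.
Series current: I = V1/(R1 + R2) = 5/(1000 + 15) = 5/1015 = 0.004926 A
V_R2 = I × R2 = V1 × R2/(R1 + R2) = 5 × 15/1015 = 0.07389 V

Final answer: 0.07389 V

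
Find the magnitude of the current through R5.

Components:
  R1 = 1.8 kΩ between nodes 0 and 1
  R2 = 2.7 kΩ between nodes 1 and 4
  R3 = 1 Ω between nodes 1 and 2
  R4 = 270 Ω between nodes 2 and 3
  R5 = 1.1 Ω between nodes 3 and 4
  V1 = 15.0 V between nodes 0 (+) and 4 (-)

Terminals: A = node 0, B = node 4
Nodal analysis, taking node 4 as the 0 V reference.
Source V1 fixes V_0 = 15 V.
KCL at each unknown node (sum of currents leaving = 0; resistances in Ω):
  Node 1: (V_1 - 15)/1800 + (V_1 - 0)/2700 + (V_1 - V_2)/1 = 0
  Node 2: (V_2 - V_1)/1 + (V_2 - V_3)/270 = 0
  Node 3: (V_3 - V_2)/270 + (V_3 - 0)/1.1 = 0
Collecting terms (coefficients in siemens):
  1.001·V_1 - 1·V_2 = 0.008333
  1.004·V_2 - 1·V_1 - 0.003704·V_3 = 0
  0.9128·V_3 - 0.003704·V_2 = 0
Solving these 3 simultaneous equations (Gaussian elimination) gives:
  V_1 = 1.811 V, V_2 = 1.805 V, V_3 = 0.007322 V
I_R5 = (V_3 - V_4)/R5 = (0.007322 - 0)/1.1 = 0.006656 A
|I_R5| = 0.006656 A

Final answer: |I_R5| = 0.006656 A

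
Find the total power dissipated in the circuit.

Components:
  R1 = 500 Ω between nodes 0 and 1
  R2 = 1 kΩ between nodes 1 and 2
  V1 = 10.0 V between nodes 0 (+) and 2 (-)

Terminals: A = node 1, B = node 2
Nodal analysis, taking node 2 as the 0 V reference.
Source V1 fixes V_0 = 10 V.
KCL at each unknown node (sum of currents leaving = 0; resistances in Ω):
  Node 1: (V_1 - 10)/500 + (V_1 - 0)/1000 = 0
Collecting terms: 0.003 × V_1 = 0.02  =>  V_1 = 6.667 V
Power in each resistor, P = (ΔV)²/R:
  P_R1 = (10 - 6.667)²/500 = 0.02222 W
  P_R2 = (6.667 - 0)²/1000 = 0.04444 W
P_total = P_R1 + P_R2 = 0.06667 W

Final answer: 0.06667 W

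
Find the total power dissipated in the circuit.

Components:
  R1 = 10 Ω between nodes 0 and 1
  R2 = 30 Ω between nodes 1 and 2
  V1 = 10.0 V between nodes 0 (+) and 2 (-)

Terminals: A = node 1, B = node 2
Nodal analysis, taking node 2 as the 0 V reference.
Source V1 fixes V_0 = 10 V.
KCL at each unknown node (sum of currents leaving = 0; resistances in Ω):
  Node 1: (V_1 - 10)/10 + (V_1 - 0)/30 = 0
Collecting terms: 0.1333 × V_1 = 1  =>  V_1 = 7.5 V
Power in each resistor, P = (ΔV)²/R:
  P_R1 = (10 - 7.5)²/10 = 0.625 W
  P_R2 = (7.5 - 0)²/30 = 1.875 W
P_total = P_R1 + P_R2 = 2.5 W

Final answer: 2.5 W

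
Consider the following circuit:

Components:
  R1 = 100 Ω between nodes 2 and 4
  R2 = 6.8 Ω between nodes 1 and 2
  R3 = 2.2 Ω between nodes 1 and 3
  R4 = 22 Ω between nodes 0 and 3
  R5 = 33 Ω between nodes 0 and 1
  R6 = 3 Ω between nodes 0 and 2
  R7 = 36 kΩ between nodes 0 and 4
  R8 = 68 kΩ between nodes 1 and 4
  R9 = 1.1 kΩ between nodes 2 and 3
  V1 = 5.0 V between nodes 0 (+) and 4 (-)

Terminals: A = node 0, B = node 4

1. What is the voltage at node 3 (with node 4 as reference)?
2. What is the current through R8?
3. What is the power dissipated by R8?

Nodal analysis, taking node 4 as the 0 V reference.
Source V1 fixes V_0 = 5 V.
KCL at each unknown node (sum of currents leaving = 0; resistances in Ω):
  Node 1: (V_1 - V_2)/6.8 + (V_1 - V_3)/2.2 + (V_1 - 5)/33 + (V_1 - 0)/68000 = 0
  Node 2: (V_2 - 0)/100 + (V_2 - V_1)/6.8 + (V_2 - 5)/3 + (V_2 - V_3)/1100 = 0
  Node 3: (V_3 - V_1)/2.2 + (V_3 - 5)/22 + (V_3 - V_2)/1100 = 0
Collecting terms (coefficients in siemens):
  0.6319·V_1 - 0.1471·V_2 - 0.4545·V_3 = 0.1515
  0.4913·V_2 - 0.1471·V_1 - 0.0009091·V_3 = 1.667
  0.5009·V_3 - 0.4545·V_1 - 0.0009091·V_2 = 0.2273
Solving these 3 simultaneous equations (Gaussian elimination) gives:
  V_1 = 4.914 V, V_2 = 4.872 V, V_3 = 4.921 V
Part 1:
  Read off the nodal solution: V_3 = 4.921 V
Part 2:
  I_R8 = (V_1 - V_4)/R8 = (4.914 - 0)/68000 = 0.00007226 A
  Magnitude: I_R8 = 0.00007226 A
Part 3:
  I_R8 = (V_1 - V_4)/R8 = (4.914 - 0)/68000 = 0.00007226 A
  P_R8 = I_R8² × R8 = (0.00007226)² × 68000 = 0.000355 W

Final answers:
1. V_3 = 4.921 V
2. I_R8 = 7.226e-05 A
3. P_R8 = 0.000355 W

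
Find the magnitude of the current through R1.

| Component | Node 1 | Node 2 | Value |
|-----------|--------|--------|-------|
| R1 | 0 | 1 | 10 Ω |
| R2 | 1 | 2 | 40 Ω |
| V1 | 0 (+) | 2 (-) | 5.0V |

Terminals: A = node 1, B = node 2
Nodal analysis, taking node 2 as the 0 V reference.
Source V1 fixes V_0 = 5 V.
KCL at each unknown node (sum of currents leaving = 0; resistances in Ω):
  Node 1: (V_1 - 5)/10 + (V_1 - 0)/40 = 0
Collecting terms: 0.125 × V_1 = 0.5  =>  V_1 = 4 V
I_R1 = (V_0 - V_1)/R1 = (5 - 4)/10 = 0.1 A
|I_R1| = 0.1 A

Final answer: |I_R1| = 0.1 A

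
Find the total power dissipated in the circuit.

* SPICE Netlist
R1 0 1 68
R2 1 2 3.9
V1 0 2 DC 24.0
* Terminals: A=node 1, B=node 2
Nodal analysis, taking node 2 as the 0 V reference.
Source V1 fixes V_0 = 24 V.
KCL at each unknown node (sum of currents leaving = 0; resistances in Ω):
  Node 1: (V_1 - 24)/68 + (V_1 - 0)/3.9 = 0
Collecting terms: 0.2711 × V_1 = 0.3529  =>  V_1 = 1.302 V
Power in each resistor, P = (ΔV)²/R:
  P_R1 = (24 - 1.302)²/68 = 7.577 W
  P_R2 = (1.302 - 0)²/3.9 = 0.4345 W
P_total = P_R1 + P_R2 = 8.011 W

Final answer: 8.011 W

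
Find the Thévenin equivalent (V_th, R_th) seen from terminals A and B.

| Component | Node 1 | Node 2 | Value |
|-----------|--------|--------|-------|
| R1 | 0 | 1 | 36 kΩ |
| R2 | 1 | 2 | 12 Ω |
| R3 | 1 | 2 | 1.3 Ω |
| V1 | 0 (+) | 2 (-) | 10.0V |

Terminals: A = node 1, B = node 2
Step 1 — V_th is the open-circuit voltage V_A - V_B (nothing connected across the terminals).
Nodal analysis, taking node 2 as the 0 V reference.
Source V1 fixes V_0 = 10 V.
KCL at each unknown node (sum of currents leaving = 0; resistances in Ω):
  Node 1: (V_1 - 10)/36000 + (V_1 - 0)/12 + (V_1 - 0)/1.3 = 0
Collecting terms: 0.8526 × V_1 = 0.0002778  =>  V_1 = 0.0003258 V
V_th = V_1 - V_2 = 0.0003258 - 0 = 0.0003258 V
Step 2 — R_th: zero the source — replace V1 by a short circuit (node 2 merges into node 0) — and find the resistance seen between A (node 1) and B (node 0).
Reduce the network between node 1 (A) and node 0 (B) by series/parallel combination:
  Rp1 = R1 ‖ R2 ‖ R3 (parallel, all between nodes 0 and 1) = 1/(1/36000 + 1/12 + 1/1.3) = 1.173 Ω
R_th = 1.173 Ω

Final answer: V_th = 0.0003258 V, R_th = 1.173 Ω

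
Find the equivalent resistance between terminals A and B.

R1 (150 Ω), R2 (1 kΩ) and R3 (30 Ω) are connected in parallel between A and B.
Reduce the network between node 0 (A) and node 1 (B) by series/parallel combination:
  Rp1 = R1 ‖ R2 ‖ R3 (parallel, all between nodes 0 and 1) = 1/(1/150 + 1/1000 + 1/30) = 24.39 Ω
R_eq = 24.39 Ω

Final answer: 24.39 Ω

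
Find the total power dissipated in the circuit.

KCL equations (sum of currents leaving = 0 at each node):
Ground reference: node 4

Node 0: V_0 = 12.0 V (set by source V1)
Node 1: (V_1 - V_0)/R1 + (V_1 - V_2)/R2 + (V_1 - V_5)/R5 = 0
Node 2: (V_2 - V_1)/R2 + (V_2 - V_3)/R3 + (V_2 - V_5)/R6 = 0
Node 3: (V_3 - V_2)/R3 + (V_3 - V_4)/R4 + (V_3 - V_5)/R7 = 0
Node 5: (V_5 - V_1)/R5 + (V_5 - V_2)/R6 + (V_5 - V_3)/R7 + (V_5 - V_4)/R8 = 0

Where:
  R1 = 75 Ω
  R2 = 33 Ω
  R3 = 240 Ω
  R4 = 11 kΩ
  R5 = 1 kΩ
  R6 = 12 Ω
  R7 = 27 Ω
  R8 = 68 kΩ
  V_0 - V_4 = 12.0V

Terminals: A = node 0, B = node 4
Nodal analysis, taking node 4 as the 0 V reference.
Source V1 fixes V_0 = 12 V.
KCL at each unknown node (sum of currents leaving = 0; resistances in Ω):
  Node 1: (V_1 - 12)/75 + (V_1 - V_2)/33 + (V_1 - V_5)/1000 = 0
  Node 2: (V_2 - V_1)/33 + (V_2 - V_3)/240 + (V_2 - V_5)/12 = 0
  Node 3: (V_3 - V_2)/240 + (V_3 - 0)/11000 + (V_3 - V_5)/27 = 0
  Node 5: (V_5 - V_1)/1000 + (V_5 - V_2)/12 + (V_5 - V_3)/27 + (V_5 - 0)/68000 = 0
Collecting terms (coefficients in siemens):
  0.04464·V_1 - 0.0303·V_2 - 0.001·V_5 = 0.16
  0.1178·V_2 - 0.0303·V_1 - 0.004167·V_3 - 0.08333·V_5 = 0
  0.04129·V_3 - 0.004167·V_2 - 0.03704·V_5 = 0
  0.1214·V_5 - 0.001·V_1 - 0.08333·V_2 - 0.03704·V_3 = 0
Solving these 4 simultaneous equations (Gaussian elimination) gives:
  V_1 = 11.91 V, V_2 = 11.87 V, V_3 = 11.83 V, V_5 = 11.85 V
Power in each resistor, P = (ΔV)²/R:
  P_R1 = (12 - 11.91)²/75 = 0.0001171 W
  P_R2 = (11.91 - 11.87)²/33 = 0.00004734 W
  P_R3 = (11.87 - 11.83)²/240 = 0.00000581 W
  P_R4 = (11.83 - 0)²/11000 = 0.01272 W
  P_R5 = (11.91 - 11.85)²/1000 = 0.000002707 W
  P_R6 = (11.87 - 11.85)²/12 = 0.00001303 W
  P_R7 = (11.83 - 11.85)²/27 = 0.00002284 W
  P_R8 = (0 - 11.85)²/68000 = 0.002067 W
P_total = P_R1 + P_R2 + P_R3 + P_R4 + P_R5 + P_R6 + P_R7 + P_R8 = 0.015 W

Final answer: 0.015 W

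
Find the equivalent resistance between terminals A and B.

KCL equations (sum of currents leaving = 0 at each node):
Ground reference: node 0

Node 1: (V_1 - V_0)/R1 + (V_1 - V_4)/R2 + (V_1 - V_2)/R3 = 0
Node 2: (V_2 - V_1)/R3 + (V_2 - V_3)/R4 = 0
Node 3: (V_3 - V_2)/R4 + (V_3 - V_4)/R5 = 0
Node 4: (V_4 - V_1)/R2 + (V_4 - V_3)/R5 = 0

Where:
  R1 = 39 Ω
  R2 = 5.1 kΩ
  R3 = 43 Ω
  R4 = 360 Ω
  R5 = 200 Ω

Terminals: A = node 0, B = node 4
Reduce the network between node 0 (A) and node 4 (B) by series/parallel combination:
  Rs1 = R3 + R4 (series, joined only at node 2) = 43 + 360 = 403 Ω
  Rs2 = R5 + Rs1 (series, joined only at node 3) = 200 + 403 = 603 Ω
  Rp1 = R2 ‖ Rs2 (parallel, both between nodes 1 and 4) = 1/(1/5100 + 1/603) = 539.2 Ω
  Rs3 = R1 + Rp1 (series, joined only at node 1) = 39 + 539.2 = 578.2 Ω
R_eq = 578.2 Ω

Final answer: 578.2 Ω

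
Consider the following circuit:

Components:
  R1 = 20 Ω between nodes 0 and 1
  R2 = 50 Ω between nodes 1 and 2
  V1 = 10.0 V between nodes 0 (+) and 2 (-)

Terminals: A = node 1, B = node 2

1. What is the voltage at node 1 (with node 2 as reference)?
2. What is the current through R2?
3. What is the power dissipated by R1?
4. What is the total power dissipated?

Nodal analysis, taking node 2 as the 0 V reference.
Source V1 fixes V_0 = 10 V.
KCL at each unknown node (sum of currents leaving = 0; resistances in Ω):
  Node 1: (V_1 - 10)/20 + (V_1 - 0)/50 = 0
Collecting terms: 0.07 × V_1 = 0.5  =>  V_1 = 7.143 V
Part 1:
  Read off the nodal solution: V_1 = 7.143 V
Part 2:
  I_R2 = (V_1 - V_2)/R2 = (7.143 - 0)/50 = 0.1429 A
  Magnitude: I_R2 = 0.1429 A
Part 3:
  I_R1 = (V_0 - V_1)/R1 = (10 - 7.143)/20 = 0.1429 A
  P_R1 = I_R1² × R1 = (0.1429)² × 20 = 0.4082 W
Part 4:
  Power in each resistor, P = (ΔV)²/R:
    P_R1 = (10 - 7.143)²/20 = 0.4082 W
    P_R2 = (7.143 - 0)²/50 = 1.02 W
  P_total = P_R1 + P_R2 = 1.429 W

Final answers:
1. V_1 = 7.143 V
2. I_R2 = 0.1429 A
3. P_R1 = 0.4082 W
4. P_total = 1.429 W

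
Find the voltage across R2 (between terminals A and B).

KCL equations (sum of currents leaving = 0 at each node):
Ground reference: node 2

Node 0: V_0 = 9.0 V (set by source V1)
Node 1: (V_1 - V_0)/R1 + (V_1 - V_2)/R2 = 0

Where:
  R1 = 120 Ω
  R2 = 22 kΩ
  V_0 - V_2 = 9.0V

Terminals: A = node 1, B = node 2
R1 and R2 are in series across V1 (node 0 → node 1 → node 2), and the output A–B is taken across R2, so this is a voltage divider.
Series current: I = V1/(R1 + R2) = 9/(120 + 22000) = 9/22120 = 0.0004069 A
V_R2 = I × R2 = V1 × R2/(R1 + R2) = 9 × 22000/22120 = 8.951 V

Final answer: 8.951 V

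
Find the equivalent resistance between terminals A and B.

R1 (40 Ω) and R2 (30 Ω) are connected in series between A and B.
Reduce the network between node 0 (A) and node 2 (B) by series/parallel combination:
  Rs1 = R1 + R2 (series, joined only at node 1) = 40 + 30 = 70 Ω
R_eq = 70 Ω

Final answer: 70 Ω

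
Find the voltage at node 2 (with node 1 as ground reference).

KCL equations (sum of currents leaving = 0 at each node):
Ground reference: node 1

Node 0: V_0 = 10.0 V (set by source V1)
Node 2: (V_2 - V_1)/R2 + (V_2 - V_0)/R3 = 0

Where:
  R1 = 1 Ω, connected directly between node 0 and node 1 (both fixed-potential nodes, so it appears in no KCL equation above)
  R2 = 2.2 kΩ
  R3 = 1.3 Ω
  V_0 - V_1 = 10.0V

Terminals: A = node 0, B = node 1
Nodal analysis, taking node 1 as the 0 V reference.
Source V1 fixes V_0 = 10 V.
KCL at each unknown node (sum of currents leaving = 0; resistances in Ω):
  Node 2: (V_2 - 0)/2200 + (V_2 - 10)/1.3 = 0
Collecting terms: 0.7697 × V_2 = 7.692  =>  V_2 = 9.994 V
The requested potential is V_2 = 9.994 V.

Final answer: V_2 = 9.994 V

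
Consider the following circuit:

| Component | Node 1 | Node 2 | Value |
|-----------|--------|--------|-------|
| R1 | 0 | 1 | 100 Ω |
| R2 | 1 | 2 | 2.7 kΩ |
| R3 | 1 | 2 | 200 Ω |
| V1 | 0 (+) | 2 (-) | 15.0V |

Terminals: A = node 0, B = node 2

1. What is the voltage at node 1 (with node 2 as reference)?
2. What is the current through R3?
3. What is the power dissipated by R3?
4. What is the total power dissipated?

Nodal analysis, taking node 2 as the 0 V reference.
Source V1 fixes V_0 = 15 V.
KCL at each unknown node (sum of currents leaving = 0; resistances in Ω):
  Node 1: (V_1 - 15)/100 + (V_1 - 0)/2700 + (V_1 - 0)/200 = 0
Collecting terms: 0.01537 × V_1 = 0.15  =>  V_1 = 9.759 V
Part 1:
  Read off the nodal solution: V_1 = 9.759 V
Part 2:
  I_R3 = (V_1 - V_2)/R3 = (9.759 - 0)/200 = 0.0488 A
  Magnitude: I_R3 = 0.0488 A
Part 3:
  I_R3 = (V_1 - V_2)/R3 = (9.759 - 0)/200 = 0.0488 A
  P_R3 = I_R3² × R3 = (0.0488)² × 200 = 0.4762 W
Part 4:
  Power in each resistor, P = (ΔV)²/R:
    P_R1 = (15 - 9.759)²/100 = 0.2747 W
    P_R2 = (9.759 - 0)²/2700 = 0.03527 W
    P_R3 = (9.759 - 0)²/200 = 0.4762 W
  P_total = P_R1 + P_R2 + P_R3 = 0.7861 W

Final answers:
1. V_1 = 9.759 V
2. I_R3 = 0.0488 A
3. P_R3 = 0.4762 W
4. P_total = 0.7861 W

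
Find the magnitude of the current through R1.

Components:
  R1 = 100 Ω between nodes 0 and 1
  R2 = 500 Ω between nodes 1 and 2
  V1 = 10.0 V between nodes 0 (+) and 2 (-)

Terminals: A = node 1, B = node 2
Nodal analysis, taking node 2 as the 0 V reference.
Source V1 fixes V_0 = 10 V.
KCL at each unknown node (sum of currents leaving = 0; resistances in Ω):
  Node 1: (V_1 - 10)/100 + (V_1 - 0)/500 = 0
Collecting terms: 0.012 × V_1 = 0.1  =>  V_1 = 8.333 V
I_R1 = (V_0 - V_1)/R1 = (10 - 8.333)/100 = 0.01667 A
|I_R1| = 0.01667 A

Final answer: |I_R1| = 0.01667 A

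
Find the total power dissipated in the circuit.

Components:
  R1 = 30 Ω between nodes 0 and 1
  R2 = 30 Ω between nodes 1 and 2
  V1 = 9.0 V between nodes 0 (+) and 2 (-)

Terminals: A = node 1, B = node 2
Nodal analysis, taking node 2 as the 0 V reference.
Source V1 fixes V_0 = 9 V.
KCL at each unknown node (sum of currents leaving = 0; resistances in Ω):
  Node 1: (V_1 - 9)/30 + (V_1 - 0)/30 = 0
Collecting terms: 0.06667 × V_1 = 0.3  =>  V_1 = 4.5 V
Power in each resistor, P = (ΔV)²/R:
  P_R1 = (9 - 4.5)²/30 = 0.675 W
  P_R2 = (4.5 - 0)²/30 = 0.675 W
P_total = P_R1 + P_R2 = 1.35 W

Final answer: 1.35 W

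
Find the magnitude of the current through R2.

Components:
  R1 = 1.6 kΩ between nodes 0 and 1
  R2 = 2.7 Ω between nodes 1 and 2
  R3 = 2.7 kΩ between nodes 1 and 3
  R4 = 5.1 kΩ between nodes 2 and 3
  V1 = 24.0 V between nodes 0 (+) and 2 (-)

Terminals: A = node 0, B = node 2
Nodal analysis, taking node 2 as the 0 V reference.
Source V1 fixes V_0 = 24 V.
KCL at each unknown node (sum of currents leaving = 0; resistances in Ω):
  Node 1: (V_1 - 24)/1600 + (V_1 - 0)/2.7 + (V_1 - V_3)/2700 = 0
  Node 3: (V_3 - V_1)/2700 + (V_3 - 0)/5100 = 0
Collecting terms (coefficients in siemens):
  0.3714·V_1 - 0.0003704·V_3 = 0.015
  0.0005664·V_3 - 0.0003704·V_1 = 0
Determinant D = (0.3714)(0.0005664) - (-0.0003704)(-0.0003704) = 0.0002102
V_1 = [(0.015)(0.0005664) - (-0.0003704)(0)]/D = 0.04042 V
V_3 = [(0.3714)(0) - (0.015)(-0.0003704)]/D = 0.02643 V
I_R2 = (V_1 - V_2)/R2 = (0.04042 - 0)/2.7 = 0.01497 A
|I_R2| = 0.01497 A

Final answer: |I_R2| = 0.01497 A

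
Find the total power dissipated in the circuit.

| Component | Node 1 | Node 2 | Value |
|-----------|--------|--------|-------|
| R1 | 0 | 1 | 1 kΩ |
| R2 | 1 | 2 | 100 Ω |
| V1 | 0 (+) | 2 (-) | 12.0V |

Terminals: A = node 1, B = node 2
Nodal analysis, taking node 2 as the 0 V reference.
Source V1 fixes V_0 = 12 V.
KCL at each unknown node (sum of currents leaving = 0; resistances in Ω):
  Node 1: (V_1 - 12)/1000 + (V_1 - 0)/100 = 0
Collecting terms: 0.011 × V_1 = 0.012  =>  V_1 = 1.091 V
Power in each resistor, P = (ΔV)²/R:
  P_R1 = (12 - 1.091)²/1000 = 0.119 W
  P_R2 = (1.091 - 0)²/100 = 0.0119 W
P_total = P_R1 + P_R2 = 0.1309 W

Final answer: 0.1309 W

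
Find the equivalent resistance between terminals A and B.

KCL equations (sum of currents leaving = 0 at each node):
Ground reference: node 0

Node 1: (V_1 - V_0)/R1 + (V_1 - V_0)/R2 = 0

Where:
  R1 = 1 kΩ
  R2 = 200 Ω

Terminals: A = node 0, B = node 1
Reduce the network between node 0 (A) and node 1 (B) by series/parallel combination:
  Rp1 = R1 ‖ R2 (parallel, both between nodes 0 and 1) = 1/(1/1000 + 1/200) = 166.7 Ω
R_eq = 166.7 Ω

Final answer: 166.7 Ω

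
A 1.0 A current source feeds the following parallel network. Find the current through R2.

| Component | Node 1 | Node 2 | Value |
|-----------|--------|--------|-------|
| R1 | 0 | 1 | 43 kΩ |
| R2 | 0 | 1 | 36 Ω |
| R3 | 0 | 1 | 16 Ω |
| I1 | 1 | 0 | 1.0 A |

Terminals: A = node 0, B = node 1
All resistors sit directly between nodes 0 and 1, so they are in parallel and share one voltage V; the full source current 1 A splits among them.
1/R_par = 1/43000 + 1/36 + 1/16 = 0.0903 S  =>  R_par = 11.07 Ω
V = I × R_par = 1 × 11.07 = 11.07 V
I_R2 = V/R2 = 11.07/36 = 0.3076 A

Final answer: 0.3076 A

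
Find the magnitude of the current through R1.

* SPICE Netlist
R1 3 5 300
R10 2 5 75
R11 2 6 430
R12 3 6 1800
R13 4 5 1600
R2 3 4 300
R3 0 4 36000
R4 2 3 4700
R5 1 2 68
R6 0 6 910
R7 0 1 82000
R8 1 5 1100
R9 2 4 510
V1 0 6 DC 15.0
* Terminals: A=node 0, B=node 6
Nodal analysis, taking node 6 as the 0 V reference.
Source V1 fixes V_0 = 15 V.
KCL at each unknown node (sum of currents leaving = 0; resistances in Ω):
  Node 1: (V_1 - V_2)/68 + (V_1 - 15)/82000 + (V_1 - V_5)/1100 = 0
  Node 2: (V_2 - V_3)/4700 + (V_2 - V_1)/68 + (V_2 - V_4)/510 + (V_2 - V_5)/75 + (V_2 - 0)/430 = 0
  Node 3: (V_3 - V_5)/300 + (V_3 - V_4)/300 + (V_3 - V_2)/4700 + (V_3 - 0)/1800 = 0
  Node 4: (V_4 - V_3)/300 + (V_4 - 15)/36000 + (V_4 - V_2)/510 + (V_4 - V_5)/1600 = 0
  Node 5: (V_5 - V_3)/300 + (V_5 - V_1)/1100 + (V_5 - V_2)/75 + (V_5 - V_4)/1600 = 0
Collecting terms (coefficients in siemens):
  0.01563·V_1 - 0.01471·V_2 - 0.0009091·V_5 = 0.0001829
  0.03254·V_2 - 0.01471·V_1 - 0.0002128·V_3 - 0.001961·V_4 - 0.01333·V_5 = 0
  0.007435·V_3 - 0.0002128·V_2 - 0.003333·V_4 - 0.003333·V_5 = 0
  0.005947·V_4 - 0.001961·V_2 - 0.003333·V_3 - 0.000625·V_5 = 0.0004167
  0.0182·V_5 - 0.0009091·V_1 - 0.01333·V_2 - 0.003333·V_3 - 0.000625·V_4 = 0
Solving these 5 simultaneous equations (Gaussian elimination) gives:
  V_1 = 0.2113 V, V_2 = 0.1992 V, V_3 = 0.2264 V, V_4 = 0.2845 V
  V_5 = 0.2077 V
I_R1 = (V_3 - V_5)/R1 = (0.2264 - 0.2077)/300 = 0.00006213 A
|I_R1| = 0.00006213 A

Final answer: |I_R1| = 6.213e-05 A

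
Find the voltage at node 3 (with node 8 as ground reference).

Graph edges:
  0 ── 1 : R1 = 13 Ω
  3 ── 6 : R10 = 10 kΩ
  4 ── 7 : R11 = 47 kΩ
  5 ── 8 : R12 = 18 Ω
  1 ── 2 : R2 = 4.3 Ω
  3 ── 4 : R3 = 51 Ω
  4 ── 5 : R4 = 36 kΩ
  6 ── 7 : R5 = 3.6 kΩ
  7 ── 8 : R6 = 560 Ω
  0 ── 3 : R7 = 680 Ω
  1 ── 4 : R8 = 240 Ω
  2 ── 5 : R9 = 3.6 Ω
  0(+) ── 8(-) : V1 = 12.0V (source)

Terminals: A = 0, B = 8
Nodal analysis, taking node 8 as the 0 V reference.
Source V1 fixes V_0 = 12 V.
KCL at each unknown node (sum of currents leaving = 0; resistances in Ω):
  Node 1: (V_1 - 12)/13 + (V_1 - V_2)/4.3 + (V_1 - V_4)/240 = 0
  Node 2: (V_2 - V_1)/4.3 + (V_2 - V_5)/3.6 = 0
  Node 3: (V_3 - V_4)/51 + (V_3 - 12)/680 + (V_3 - V_6)/10000 = 0
  Node 4: (V_4 - V_3)/51 + (V_4 - V_5)/36000 + (V_4 - V_1)/240 + (V_4 - V_7)/47000 = 0
  Node 5: (V_5 - V_4)/36000 + (V_5 - V_2)/3.6 + (V_5 - 0)/18 = 0
  Node 6: (V_6 - V_7)/3600 + (V_6 - V_3)/10000 = 0
  Node 7: (V_7 - V_6)/3600 + (V_7 - 0)/560 + (V_7 - V_4)/47000 = 0
Collecting terms (coefficients in siemens):
  0.3136·V_1 - 0.2326·V_2 - 0.004167·V_4 = 0.9231
  0.5103·V_2 - 0.2326·V_1 - 0.2778·V_5 = 0
  0.02118·V_3 - 0.01961·V_4 - 0.0001·V_6 = 0.01765
  0.02382·V_4 - 0.004167·V_1 - 0.01961·V_3 - 0.00002778·V_5 - 0.00002128·V_7 = 0
  0.3334·V_5 - 0.2778·V_2 - 0.00002778·V_4 = 0
  0.0003778·V_6 - 0.0001·V_3 - 0.0002778·V_7 = 0
  0.002085·V_7 - 0.00002128·V_4 - 0.0002778·V_6 = 0
Solving these 7 simultaneous equations (Gaussian elimination) gives:
  V_1 = 8.02 V, V_2 = 6.689 V, V_3 = 9.039 V, V_4 = 8.849 V
  V_5 = 5.574 V, V_6 = 2.726 V, V_7 = 0.4535 V
The requested potential is V_3 = 9.039 V.

Final answer: V_3 = 9.039 V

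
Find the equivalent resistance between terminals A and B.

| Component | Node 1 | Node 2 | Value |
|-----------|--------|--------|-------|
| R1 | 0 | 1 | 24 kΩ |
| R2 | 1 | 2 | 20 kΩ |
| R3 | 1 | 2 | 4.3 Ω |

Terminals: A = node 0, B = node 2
Reduce the network between node 0 (A) and node 2 (B) by series/parallel combination:
  Rp1 = R2 ‖ R3 (parallel, both between nodes 1 and 2) = 1/(1/20000 + 1/4.3) = 4.299 Ω
  Rs1 = R1 + Rp1 (series, joined only at node 1) = 24000 + 4.299 = 24000 Ω
R_eq = 24 kΩ

Final answer: 24 kΩ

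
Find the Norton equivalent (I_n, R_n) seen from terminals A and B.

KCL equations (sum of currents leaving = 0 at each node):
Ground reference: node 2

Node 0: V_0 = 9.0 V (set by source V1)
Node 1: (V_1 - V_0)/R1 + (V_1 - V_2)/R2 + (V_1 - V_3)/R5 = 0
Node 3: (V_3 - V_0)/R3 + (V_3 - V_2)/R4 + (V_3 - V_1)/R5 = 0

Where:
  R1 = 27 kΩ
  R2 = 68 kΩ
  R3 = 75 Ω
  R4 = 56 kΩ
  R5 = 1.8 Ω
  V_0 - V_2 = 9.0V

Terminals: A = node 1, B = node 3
Find the Thévenin equivalent first; then I_n = V_th/R_th and R_n = R_th.
Step 1 — V_th is the open-circuit voltage V_A - V_B (nothing connected across the terminals).
Nodal analysis, taking node 2 as the 0 V reference.
Source V1 fixes V_0 = 9 V.
KCL at each unknown node (sum of currents leaving = 0; resistances in Ω):
  Node 1: (V_1 - 9)/27000 + (V_1 - 0)/68000 + (V_1 - V_3)/1.8 = 0
  Node 3: (V_3 - 9)/75 + (V_3 - 0)/56000 + (V_3 - V_1)/1.8 = 0
Collecting terms (coefficients in siemens):
  0.5556·V_1 - 0.5556·V_3 = 0.0003333
  0.5689·V_3 - 0.5556·V_1 = 0.12
Determinant D = (0.5556)(0.5689) - (-0.5556)(-0.5556) = 0.007447
V_1 = [(0.0003333)(0.5689) - (-0.5556)(0.12)]/D = 8.978 V
V_3 = [(0.5556)(0.12) - (0.0003333)(-0.5556)]/D = 8.978 V
V_th = V_1 - V_3 = 8.978 - 8.978 = -0.0002362 V
Step 2 — R_th: zero the source — replace V1 by a short circuit (node 2 merges into node 0) — and find the resistance seen between A (node 1) and B (node 3).
Reduce the network between node 1 (A) and node 3 (B) by series/parallel combination:
  Rp1 = R1 ‖ R2 (parallel, both between nodes 0 and 1) = 1/(1/27000 + 1/68000) = 19330 Ω
  Rp2 = R3 ‖ R4 (parallel, both between nodes 0 and 3) = 1/(1/75 + 1/56000) = 74.9 Ω
  Rs1 = Rp1 + Rp2 (series, joined only at node 0) = 19330 + 74.9 = 19400 Ω
  Rp3 = R5 ‖ Rs1 (parallel, both between nodes 1 and 3) = 1/(1/1.8 + 1/19400) = 1.8 Ω
R_th = 1.8 Ω
I_n = V_th/R_th = -0.0002362/1.8 = -0.0001312 A, and R_n = R_th = 1.8 Ω

Final answer: I_n = -0.0001312 A, R_n = 1.8 Ω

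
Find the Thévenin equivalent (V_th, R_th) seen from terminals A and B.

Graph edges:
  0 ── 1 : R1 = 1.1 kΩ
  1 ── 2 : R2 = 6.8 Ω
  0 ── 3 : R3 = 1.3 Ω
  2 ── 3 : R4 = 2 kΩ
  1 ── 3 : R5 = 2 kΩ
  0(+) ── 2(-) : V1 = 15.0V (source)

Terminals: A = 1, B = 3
Step 1 — V_th is the open-circuit voltage V_A - V_B (nothing connected across the terminals).
Nodal analysis, taking node 2 as the 0 V reference.
Source V1 fixes V_0 = 15 V.
KCL at each unknown node (sum of currents leaving = 0; resistances in Ω):
  Node 1: (V_1 - 15)/1100 + (V_1 - 0)/6.8 + (V_1 - V_3)/2000 = 0
  Node 3: (V_3 - 15)/1.3 + (V_3 - 0)/2000 + (V_3 - V_1)/2000 = 0
Collecting terms (coefficients in siemens):
  0.1485·V_1 - 0.0005·V_3 = 0.01364
  0.7702·V_3 - 0.0005·V_1 = 11.54
Determinant D = (0.1485)(0.7702) - (-0.0005)(-0.0005) = 0.1144
V_1 = [(0.01364)(0.7702) - (-0.0005)(11.54)]/D = 0.1423 V
V_3 = [(0.1485)(11.54) - (0.01364)(-0.0005)]/D = 14.98 V
V_th = V_1 - V_3 = 0.1423 - 14.98 = -14.84 V
Step 2 — R_th: zero the source — replace V1 by a short circuit (node 2 merges into node 0) — and find the resistance seen between A (node 1) and B (node 3).
Reduce the network between node 1 (A) and node 3 (B) by series/parallel combination:
  Rp1 = R1 ‖ R2 (parallel, both between nodes 0 and 1) = 1/(1/1100 + 1/6.8) = 6.758 Ω
  Rp2 = R3 ‖ R4 (parallel, both between nodes 0 and 3) = 1/(1/1.3 + 1/2000) = 1.299 Ω
  Rs1 = Rp1 + Rp2 (series, joined only at node 0) = 6.758 + 1.299 = 8.057 Ω
  Rp3 = R5 ‖ Rs1 (parallel, both between nodes 1 and 3) = 1/(1/2000 + 1/8.057) = 8.025 Ω
R_th = 8.025 Ω

Final answer: V_th = -14.84 V, R_th = 8.025 Ω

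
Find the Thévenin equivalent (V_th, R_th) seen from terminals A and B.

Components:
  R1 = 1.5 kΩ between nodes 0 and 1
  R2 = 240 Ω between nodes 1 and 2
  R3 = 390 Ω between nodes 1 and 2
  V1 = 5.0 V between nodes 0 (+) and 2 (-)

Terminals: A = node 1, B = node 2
Step 1 — V_th is the open-circuit voltage V_A - V_B (nothing connected across the terminals).
Nodal analysis, taking node 2 as the 0 V reference.
Source V1 fixes V_0 = 5 V.
KCL at each unknown node (sum of currents leaving = 0; resistances in Ω):
  Node 1: (V_1 - 5)/1500 + (V_1 - 0)/240 + (V_1 - 0)/390 = 0
Collecting terms: 0.007397 × V_1 = 0.003333  =>  V_1 = 0.4506 V
V_th = V_1 - V_2 = 0.4506 - 0 = 0.4506 V
Step 2 — R_th: zero the source — replace V1 by a short circuit (node 2 merges into node 0) — and find the resistance seen between A (node 1) and B (node 0).
Reduce the network between node 1 (A) and node 0 (B) by series/parallel combination:
  Rp1 = R1 ‖ R2 ‖ R3 (parallel, all between nodes 0 and 1) = 1/(1/1500 + 1/240 + 1/390) = 135.2 Ω
R_th = 135.2 Ω

Final answer: V_th = 0.4506 V, R_th = 135.2 Ω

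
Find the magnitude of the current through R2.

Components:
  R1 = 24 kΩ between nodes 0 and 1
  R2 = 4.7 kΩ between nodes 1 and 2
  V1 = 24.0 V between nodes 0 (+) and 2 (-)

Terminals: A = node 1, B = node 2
Nodal analysis, taking node 2 as the 0 V reference.
Source V1 fixes V_0 = 24 V.
KCL at each unknown node (sum of currents leaving = 0; resistances in Ω):
  Node 1: (V_1 - 24)/24000 + (V_1 - 0)/4700 = 0
Collecting terms: 0.0002544 × V_1 = 0.001  =>  V_1 = 3.93 V
I_R2 = (V_1 - V_2)/R2 = (3.93 - 0)/4700 = 0.0008362 A
|I_R2| = 0.0008362 A

Final answer: |I_R2| = 0.0008362 A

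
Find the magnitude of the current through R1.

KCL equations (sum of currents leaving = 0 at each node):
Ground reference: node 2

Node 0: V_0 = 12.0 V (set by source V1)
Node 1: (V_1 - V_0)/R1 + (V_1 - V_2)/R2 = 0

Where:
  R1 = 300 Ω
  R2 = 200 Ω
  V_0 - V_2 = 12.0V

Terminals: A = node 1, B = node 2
Nodal analysis, taking node 2 as the 0 V reference.
Source V1 fixes V_0 = 12 V.
KCL at each unknown node (sum of currents leaving = 0; resistances in Ω):
  Node 1: (V_1 - 12)/300 + (V_1 - 0)/200 = 0
Collecting terms: 0.008333 × V_1 = 0.04  =>  V_1 = 4.8 V
I_R1 = (V_0 - V_1)/R1 = (12 - 4.8)/300 = 0.024 A
|I_R1| = 0.024 A

Final answer: |I_R1| = 0.024 A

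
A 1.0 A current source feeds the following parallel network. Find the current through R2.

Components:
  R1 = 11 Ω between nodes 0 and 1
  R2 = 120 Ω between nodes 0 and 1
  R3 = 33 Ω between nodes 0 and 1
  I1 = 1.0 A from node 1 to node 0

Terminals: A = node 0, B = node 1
All resistors sit directly between nodes 0 and 1, so they are in parallel and share one voltage V; the full source current 1 A splits among them.
1/R_par = 1/11 + 1/120 + 1/33 = 0.1295 S  =>  R_par = 7.719 Ω
V = I × R_par = 1 × 7.719 = 7.719 V
I_R2 = V/R2 = 7.719/120 = 0.06433 A

Final answer: 0.06433 A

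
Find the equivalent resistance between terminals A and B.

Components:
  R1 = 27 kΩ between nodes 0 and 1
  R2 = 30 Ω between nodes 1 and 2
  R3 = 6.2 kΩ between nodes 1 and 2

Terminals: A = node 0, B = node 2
Reduce the network between node 0 (A) and node 2 (B) by series/parallel combination:
  Rp1 = R2 ‖ R3 (parallel, both between nodes 1 and 2) = 1/(1/30 + 1/6200) = 29.86 Ω
  Rs1 = R1 + Rp1 (series, joined only at node 1) = 27000 + 29.86 = 27030 Ω
R_eq = 27.03 kΩ

Final answer: 27.03 kΩ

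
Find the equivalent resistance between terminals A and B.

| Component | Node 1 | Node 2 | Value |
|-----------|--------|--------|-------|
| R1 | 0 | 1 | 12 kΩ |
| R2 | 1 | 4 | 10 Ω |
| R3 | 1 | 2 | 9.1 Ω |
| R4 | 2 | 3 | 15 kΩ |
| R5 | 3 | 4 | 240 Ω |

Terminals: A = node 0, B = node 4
Reduce the network between node 0 (A) and node 4 (B) by series/parallel combination:
  Rs1 = R3 + R4 (series, joined only at node 2) = 9.1 + 15000 = 15010 Ω
  Rs2 = R5 + Rs1 (series, joined only at node 3) = 240 + 15010 = 15250 Ω
  Rp1 = R2 ‖ Rs2 (parallel, both between nodes 1 and 4) = 1/(1/10 + 1/15250) = 9.993 Ω
  Rs3 = R1 + Rp1 (series, joined only at node 1) = 12000 + 9.993 = 12010 Ω
R_eq = 12.01 kΩ

Final answer: 12.01 kΩ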